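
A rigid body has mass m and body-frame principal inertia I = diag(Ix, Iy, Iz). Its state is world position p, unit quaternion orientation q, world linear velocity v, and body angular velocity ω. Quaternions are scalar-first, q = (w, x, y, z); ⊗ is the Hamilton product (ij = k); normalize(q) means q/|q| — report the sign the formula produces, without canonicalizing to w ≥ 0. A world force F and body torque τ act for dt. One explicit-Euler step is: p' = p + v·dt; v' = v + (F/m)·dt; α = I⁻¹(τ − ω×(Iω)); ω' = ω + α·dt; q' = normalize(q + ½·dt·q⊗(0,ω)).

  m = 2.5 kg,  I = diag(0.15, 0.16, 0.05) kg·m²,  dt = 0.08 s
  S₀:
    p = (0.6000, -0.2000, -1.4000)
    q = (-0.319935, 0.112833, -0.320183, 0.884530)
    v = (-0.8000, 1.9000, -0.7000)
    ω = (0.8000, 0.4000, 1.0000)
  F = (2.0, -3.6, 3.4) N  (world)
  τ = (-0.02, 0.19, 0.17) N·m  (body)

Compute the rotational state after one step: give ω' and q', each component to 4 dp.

ω×(Iω) gyroscopic = (-0.0440, 0.0800, 0.0032)
(τ − ω×Iω)/I = (0.1600, 0.6875, 3.3360)
ω + α·dt = (0.8128, 0.4550, 1.2669)
2q̇ = q⊗(0,ω) = (-0.8467232, -0.9299430, 0.4668170, -0.0186554)
updated quaternion q' = (-0.3533, 0.0755, -0.3011, 0.8825)

ω' = (0.8128, 0.4550, 1.2669)
q' = (-0.3533, 0.0755, -0.3011, 0.8825)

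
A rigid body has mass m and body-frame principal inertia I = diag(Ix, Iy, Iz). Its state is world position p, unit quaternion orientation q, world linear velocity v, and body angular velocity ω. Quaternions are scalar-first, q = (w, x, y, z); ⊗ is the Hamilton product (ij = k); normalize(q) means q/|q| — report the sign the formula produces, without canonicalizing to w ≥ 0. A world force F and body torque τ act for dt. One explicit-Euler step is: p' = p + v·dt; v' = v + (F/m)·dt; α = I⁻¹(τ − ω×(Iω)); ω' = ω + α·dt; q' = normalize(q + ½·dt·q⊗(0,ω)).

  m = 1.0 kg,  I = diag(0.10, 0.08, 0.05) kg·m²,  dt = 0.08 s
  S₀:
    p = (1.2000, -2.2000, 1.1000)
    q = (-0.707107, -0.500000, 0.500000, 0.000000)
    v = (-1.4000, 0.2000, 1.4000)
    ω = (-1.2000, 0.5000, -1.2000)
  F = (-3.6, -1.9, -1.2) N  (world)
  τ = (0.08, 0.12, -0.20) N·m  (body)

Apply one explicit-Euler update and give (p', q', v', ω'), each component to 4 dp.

p' = (1.0880, -2.1840, 1.2120)
q' = (-0.7393, -0.4888, 0.4607, 0.0478)
v' = (-1.6880, 0.0480, 1.3040)
ω' = (-1.1504, 0.5480, -1.5392)

linear accel F/m = (-3.6000, -1.9000, -1.2000)
p' = p + v·dt = (1.0880, -2.1840, 1.2120)
v + (F/m)dt = (-1.6880, 0.0480, 1.3040)
ω×(Iω) gyroscopic = (0.0180, 0.0720, 0.0120)
α = I⁻¹(τ − ω×Iω) = (0.6200, 0.6000, -4.2400)
ω + α·dt = (-1.1504, 0.5480, -1.5392)
q⊗(0,ω) = (-0.8500000, 0.2485284, -0.9535535, 1.1985284)
q' = normalize(q + ½dt·q⊗(0,ω)) = (-0.7393, -0.4888, 0.4607, 0.0478)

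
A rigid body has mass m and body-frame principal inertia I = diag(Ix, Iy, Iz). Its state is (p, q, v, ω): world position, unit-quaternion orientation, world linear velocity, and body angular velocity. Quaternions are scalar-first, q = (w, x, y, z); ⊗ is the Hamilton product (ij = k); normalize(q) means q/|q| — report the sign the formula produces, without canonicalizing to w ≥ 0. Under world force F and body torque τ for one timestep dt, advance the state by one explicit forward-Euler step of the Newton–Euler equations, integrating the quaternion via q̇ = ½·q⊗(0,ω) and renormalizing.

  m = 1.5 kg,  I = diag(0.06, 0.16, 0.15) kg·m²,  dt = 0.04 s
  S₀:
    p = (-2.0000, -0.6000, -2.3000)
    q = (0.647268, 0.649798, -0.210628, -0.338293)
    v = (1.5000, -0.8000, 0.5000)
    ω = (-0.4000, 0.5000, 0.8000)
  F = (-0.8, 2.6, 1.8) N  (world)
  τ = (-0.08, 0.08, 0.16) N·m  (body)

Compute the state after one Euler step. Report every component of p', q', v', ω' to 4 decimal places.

p' = (-1.9400, -0.6320, -2.2800)
q' = (0.6598, 0.6445, -0.2118, -0.3231)
v' = (1.4787, -0.7307, 0.5480)
ω' = (-0.4507, 0.5128, 0.8480)

p' = p + v·dt = (-1.9400, -0.6320, -2.2800)
v' = v + a·dt = (1.4787, -0.7307, 0.5480)
α = I⁻¹(τ − ω×Iω) = (-1.2667, 0.3200, 1.2000)
new body rate ω' = (-0.4507, 0.5128, 0.8480)
Hamilton product q⊗(0,ω) = (0.6358676, -0.2582631, -0.0608872, 0.7584622)
q' = normalize(q + ½dt·q⊗(0,ω)) = (0.6598, 0.6445, -0.2118, -0.3231)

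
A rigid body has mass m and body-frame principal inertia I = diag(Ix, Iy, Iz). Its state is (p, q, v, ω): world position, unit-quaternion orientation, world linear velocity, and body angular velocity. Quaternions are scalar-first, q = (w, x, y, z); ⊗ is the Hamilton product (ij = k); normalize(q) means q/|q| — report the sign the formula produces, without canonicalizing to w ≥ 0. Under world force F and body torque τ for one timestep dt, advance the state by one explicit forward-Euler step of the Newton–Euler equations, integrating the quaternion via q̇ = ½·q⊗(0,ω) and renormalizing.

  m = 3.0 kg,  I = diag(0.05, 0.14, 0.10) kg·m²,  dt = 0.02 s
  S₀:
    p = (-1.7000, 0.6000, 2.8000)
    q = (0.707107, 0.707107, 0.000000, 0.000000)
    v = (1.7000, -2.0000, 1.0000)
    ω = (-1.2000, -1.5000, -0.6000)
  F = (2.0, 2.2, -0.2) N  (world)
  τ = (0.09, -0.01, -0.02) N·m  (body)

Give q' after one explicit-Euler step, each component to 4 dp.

2q̇ = q⊗(0,ω) = (0.8485284, -0.8485284, -0.6363963, -1.4849247)
q + ½dt·q⊗(0,ω), renormalized = (0.7154, 0.6985, -0.0064, -0.0148)

q' = (0.7154, 0.6985, -0.0064, -0.0148)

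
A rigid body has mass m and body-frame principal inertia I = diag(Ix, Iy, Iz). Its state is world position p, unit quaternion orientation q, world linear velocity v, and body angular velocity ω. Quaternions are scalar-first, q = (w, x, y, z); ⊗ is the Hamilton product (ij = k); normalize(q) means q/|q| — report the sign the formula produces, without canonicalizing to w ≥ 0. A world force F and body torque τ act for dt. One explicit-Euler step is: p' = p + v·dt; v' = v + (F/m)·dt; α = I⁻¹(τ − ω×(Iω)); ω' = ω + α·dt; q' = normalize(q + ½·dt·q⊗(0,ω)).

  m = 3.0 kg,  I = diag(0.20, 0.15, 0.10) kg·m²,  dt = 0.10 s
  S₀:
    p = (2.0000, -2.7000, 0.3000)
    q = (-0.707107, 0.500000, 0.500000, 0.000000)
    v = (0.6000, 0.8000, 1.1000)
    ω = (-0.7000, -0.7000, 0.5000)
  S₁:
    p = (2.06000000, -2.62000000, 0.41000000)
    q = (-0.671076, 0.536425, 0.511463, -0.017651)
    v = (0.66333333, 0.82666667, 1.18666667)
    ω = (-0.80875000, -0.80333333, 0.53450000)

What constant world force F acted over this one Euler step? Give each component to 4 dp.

Δv = v₁−v₀ = (0.06333333, 0.02666667, 0.08666667)
F = m·Δv/dt = (1.9000, 0.8000, 2.6000)

F = (1.9000, 0.8000, 2.6000)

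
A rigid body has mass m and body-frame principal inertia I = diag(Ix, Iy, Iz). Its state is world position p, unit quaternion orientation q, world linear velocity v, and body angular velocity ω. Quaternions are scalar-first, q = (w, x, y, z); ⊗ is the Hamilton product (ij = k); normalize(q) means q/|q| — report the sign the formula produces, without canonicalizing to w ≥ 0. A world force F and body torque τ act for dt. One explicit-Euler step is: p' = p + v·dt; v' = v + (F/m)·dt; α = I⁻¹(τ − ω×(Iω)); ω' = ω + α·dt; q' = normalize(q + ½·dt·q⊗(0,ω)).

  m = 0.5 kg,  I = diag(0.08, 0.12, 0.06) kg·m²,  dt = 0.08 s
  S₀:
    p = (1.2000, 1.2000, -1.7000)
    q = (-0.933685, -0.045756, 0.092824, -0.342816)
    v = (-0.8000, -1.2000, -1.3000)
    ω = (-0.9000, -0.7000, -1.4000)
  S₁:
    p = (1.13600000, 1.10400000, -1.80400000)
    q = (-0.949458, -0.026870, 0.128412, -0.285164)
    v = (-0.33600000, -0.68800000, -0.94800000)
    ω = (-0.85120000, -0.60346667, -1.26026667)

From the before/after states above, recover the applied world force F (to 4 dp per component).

velocity change Δv = (0.46400000, 0.51200000, 0.35200000)
m·(v₁−v₀)/dt = (2.9000, 3.2000, 2.2000)

F = (2.9000, 3.2000, 2.2000)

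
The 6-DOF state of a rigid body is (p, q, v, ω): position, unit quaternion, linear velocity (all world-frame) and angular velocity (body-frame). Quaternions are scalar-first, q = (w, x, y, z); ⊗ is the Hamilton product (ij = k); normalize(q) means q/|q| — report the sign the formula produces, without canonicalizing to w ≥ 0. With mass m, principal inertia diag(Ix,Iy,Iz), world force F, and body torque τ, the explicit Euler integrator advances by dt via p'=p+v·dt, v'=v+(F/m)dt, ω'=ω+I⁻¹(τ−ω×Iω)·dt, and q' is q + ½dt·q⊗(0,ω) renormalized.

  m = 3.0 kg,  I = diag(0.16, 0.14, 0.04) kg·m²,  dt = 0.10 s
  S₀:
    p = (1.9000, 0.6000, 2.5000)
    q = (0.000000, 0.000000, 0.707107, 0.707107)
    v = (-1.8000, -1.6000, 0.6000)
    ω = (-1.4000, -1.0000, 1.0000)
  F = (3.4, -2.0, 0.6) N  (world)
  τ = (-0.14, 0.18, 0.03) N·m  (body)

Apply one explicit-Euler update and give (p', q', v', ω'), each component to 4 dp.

linear accel F/m = (1.1333, -0.6667, 0.2000)
new position p' = (1.7200, 0.4400, 2.5600)
v + (F/m)dt = (-1.6867, -1.6667, 0.6200)
(τ − ω×Iω)/I = (-1.5000, 2.4857, 1.4500)
ω + α·dt = (-1.5500, -0.7514, 1.1450)
2q̇ = q⊗(0,ω) = (0.0000000, 1.4142140, -0.9899498, 0.9899498)
q + ½dt·q⊗(0,ω), renormalized = (0.0000, 0.0704, 0.6544, 0.7529)

p' = (1.7200, 0.4400, 2.5600)
q' = (0.0000, 0.0704, 0.6544, 0.7529)
v' = (-1.6867, -1.6667, 0.6200)
ω' = (-1.5500, -0.7514, 1.1450)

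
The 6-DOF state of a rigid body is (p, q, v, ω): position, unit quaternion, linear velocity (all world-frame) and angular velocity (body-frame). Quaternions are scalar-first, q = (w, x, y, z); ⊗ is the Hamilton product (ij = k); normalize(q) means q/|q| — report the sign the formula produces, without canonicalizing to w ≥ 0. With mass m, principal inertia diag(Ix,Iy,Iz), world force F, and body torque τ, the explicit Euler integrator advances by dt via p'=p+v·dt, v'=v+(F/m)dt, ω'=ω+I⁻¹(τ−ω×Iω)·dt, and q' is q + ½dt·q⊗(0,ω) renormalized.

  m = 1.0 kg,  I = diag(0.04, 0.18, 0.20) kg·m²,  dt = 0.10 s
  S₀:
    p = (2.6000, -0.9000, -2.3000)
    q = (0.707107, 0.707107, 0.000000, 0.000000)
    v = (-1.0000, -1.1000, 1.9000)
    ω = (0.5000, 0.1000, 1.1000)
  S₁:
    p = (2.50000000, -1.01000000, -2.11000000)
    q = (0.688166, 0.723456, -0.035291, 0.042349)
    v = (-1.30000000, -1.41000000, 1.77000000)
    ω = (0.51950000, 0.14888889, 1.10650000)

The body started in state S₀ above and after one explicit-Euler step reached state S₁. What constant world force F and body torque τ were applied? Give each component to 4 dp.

velocity change Δv = (-0.30000000, -0.31000000, -0.13000000)
F = m·Δv/dt = (-3.0000, -3.1000, -1.3000)
Δω = ω₁−ω₀ = (0.01950000, 0.04888889, 0.00650000)
gyro term ω₀×Iω₀ = (0.0022, -0.0880, 0.0070)
applied torque τ = (0.0100, 0.0000, 0.0200)

F = (-3.0000, -3.1000, -1.3000)
τ = (0.0100, 0.0000, 0.0200)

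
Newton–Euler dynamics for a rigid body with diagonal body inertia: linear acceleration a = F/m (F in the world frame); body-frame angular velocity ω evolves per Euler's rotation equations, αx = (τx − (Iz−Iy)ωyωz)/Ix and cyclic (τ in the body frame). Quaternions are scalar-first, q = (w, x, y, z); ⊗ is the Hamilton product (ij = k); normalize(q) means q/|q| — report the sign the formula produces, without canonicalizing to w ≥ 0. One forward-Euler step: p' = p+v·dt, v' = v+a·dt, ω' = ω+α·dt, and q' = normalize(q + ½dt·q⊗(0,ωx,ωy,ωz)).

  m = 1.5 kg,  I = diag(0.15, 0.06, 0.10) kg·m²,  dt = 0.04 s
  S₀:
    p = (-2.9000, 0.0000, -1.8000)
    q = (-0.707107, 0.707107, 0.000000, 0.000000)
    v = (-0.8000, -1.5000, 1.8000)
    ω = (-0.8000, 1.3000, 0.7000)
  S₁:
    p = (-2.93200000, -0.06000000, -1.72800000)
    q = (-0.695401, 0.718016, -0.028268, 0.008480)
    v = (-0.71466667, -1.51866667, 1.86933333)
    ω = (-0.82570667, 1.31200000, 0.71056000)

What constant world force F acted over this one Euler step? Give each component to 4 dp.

Δv = v₁−v₀ = (0.08533333, -0.01866667, 0.06933333)
F = m·Δv/dt = (3.2000, -0.7000, 2.6000)

F = (3.2000, -0.7000, 2.6000)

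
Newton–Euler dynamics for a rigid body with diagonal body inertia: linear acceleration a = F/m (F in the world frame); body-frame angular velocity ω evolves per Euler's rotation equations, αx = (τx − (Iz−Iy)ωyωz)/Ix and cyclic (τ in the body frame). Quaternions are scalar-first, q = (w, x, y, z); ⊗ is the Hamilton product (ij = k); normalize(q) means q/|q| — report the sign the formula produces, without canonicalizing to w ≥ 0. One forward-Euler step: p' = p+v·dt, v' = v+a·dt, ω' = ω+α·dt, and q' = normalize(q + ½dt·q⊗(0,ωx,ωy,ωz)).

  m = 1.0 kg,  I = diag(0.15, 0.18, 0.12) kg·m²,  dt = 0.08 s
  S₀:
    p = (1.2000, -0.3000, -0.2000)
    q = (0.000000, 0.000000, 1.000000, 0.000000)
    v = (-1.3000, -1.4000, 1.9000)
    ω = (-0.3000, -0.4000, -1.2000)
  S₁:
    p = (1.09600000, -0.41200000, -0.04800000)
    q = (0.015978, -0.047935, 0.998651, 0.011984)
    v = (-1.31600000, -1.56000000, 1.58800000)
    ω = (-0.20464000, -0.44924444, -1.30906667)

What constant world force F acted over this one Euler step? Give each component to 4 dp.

F = (-0.2000, -2.0000, -3.9000)

velocity change Δv = (-0.01600000, -0.16000000, -0.31200000)
m·(v₁−v₀)/dt = (-0.2000, -2.0000, -3.9000)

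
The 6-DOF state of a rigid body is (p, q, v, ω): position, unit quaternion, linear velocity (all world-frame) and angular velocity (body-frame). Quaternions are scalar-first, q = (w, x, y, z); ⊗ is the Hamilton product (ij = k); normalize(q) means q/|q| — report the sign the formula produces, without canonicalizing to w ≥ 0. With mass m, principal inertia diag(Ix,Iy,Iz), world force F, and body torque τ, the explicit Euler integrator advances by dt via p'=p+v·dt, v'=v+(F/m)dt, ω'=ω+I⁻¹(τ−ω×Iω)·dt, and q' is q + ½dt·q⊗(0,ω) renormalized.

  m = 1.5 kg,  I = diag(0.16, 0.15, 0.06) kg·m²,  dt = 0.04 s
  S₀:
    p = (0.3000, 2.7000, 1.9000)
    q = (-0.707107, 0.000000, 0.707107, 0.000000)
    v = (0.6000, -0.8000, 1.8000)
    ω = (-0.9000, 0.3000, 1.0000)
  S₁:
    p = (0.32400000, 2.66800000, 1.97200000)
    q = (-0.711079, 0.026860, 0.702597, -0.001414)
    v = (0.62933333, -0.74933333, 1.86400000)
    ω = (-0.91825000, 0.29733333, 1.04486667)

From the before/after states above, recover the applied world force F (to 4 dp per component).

v₁ − v₀ = (0.02933333, 0.05066667, 0.06400000)
m·(v₁−v₀)/dt = (1.1000, 1.9000, 2.4000)

F = (1.1000, 1.9000, 2.4000)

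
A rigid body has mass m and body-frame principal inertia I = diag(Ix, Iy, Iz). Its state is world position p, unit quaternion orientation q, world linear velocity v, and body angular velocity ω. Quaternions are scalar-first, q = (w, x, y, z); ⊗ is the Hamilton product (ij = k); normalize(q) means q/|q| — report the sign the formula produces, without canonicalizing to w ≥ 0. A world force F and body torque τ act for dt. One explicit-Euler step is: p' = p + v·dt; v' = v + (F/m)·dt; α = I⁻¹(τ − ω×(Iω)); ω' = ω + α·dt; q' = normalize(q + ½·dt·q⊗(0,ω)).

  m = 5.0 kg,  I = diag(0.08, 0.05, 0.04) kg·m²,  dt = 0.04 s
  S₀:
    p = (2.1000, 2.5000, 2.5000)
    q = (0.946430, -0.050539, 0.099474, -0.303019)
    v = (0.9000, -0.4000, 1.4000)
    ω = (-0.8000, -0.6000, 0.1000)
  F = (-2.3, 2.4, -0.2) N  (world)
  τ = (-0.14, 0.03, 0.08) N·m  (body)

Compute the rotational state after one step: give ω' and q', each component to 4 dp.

ω' = (-0.8703, -0.5734, 0.1944)
q' = (0.9472, -0.0691, 0.0930, -0.2989)

ω×(Iω) gyroscopic = (0.0006, -0.0032, -0.0144)
angular accel α = (-1.7575, 0.6640, 2.3600)
ω' = ω + α·dt = (-0.8703, -0.5734, 0.1944)
Hamilton product q⊗(0,ω) = (0.0495551, -0.9290080, -0.3203889, 0.2045456)
updated quaternion q' = (0.9472, -0.0691, 0.0930, -0.2989)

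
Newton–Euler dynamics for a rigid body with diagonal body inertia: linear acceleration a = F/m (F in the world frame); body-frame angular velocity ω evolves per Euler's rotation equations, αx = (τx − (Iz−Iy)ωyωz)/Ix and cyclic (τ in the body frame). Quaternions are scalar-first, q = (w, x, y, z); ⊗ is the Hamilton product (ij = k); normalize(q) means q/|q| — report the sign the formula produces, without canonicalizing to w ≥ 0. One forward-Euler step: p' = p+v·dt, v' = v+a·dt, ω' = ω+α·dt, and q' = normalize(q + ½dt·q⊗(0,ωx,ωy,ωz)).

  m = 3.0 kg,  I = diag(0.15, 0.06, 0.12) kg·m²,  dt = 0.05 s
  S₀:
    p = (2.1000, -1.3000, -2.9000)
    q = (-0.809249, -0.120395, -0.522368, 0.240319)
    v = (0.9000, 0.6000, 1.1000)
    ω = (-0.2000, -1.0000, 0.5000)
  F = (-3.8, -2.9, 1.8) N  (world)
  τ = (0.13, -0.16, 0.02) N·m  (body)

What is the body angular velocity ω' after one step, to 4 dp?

ω' = (-0.1467, -1.1308, 0.5158)

gyro term ω×Iω = (-0.0300, -0.0030, -0.0180)
angular accel α = (1.0667, -2.6167, 0.3167)
ω' = ω + α·dt = (-0.1467, -1.1308, 0.5158)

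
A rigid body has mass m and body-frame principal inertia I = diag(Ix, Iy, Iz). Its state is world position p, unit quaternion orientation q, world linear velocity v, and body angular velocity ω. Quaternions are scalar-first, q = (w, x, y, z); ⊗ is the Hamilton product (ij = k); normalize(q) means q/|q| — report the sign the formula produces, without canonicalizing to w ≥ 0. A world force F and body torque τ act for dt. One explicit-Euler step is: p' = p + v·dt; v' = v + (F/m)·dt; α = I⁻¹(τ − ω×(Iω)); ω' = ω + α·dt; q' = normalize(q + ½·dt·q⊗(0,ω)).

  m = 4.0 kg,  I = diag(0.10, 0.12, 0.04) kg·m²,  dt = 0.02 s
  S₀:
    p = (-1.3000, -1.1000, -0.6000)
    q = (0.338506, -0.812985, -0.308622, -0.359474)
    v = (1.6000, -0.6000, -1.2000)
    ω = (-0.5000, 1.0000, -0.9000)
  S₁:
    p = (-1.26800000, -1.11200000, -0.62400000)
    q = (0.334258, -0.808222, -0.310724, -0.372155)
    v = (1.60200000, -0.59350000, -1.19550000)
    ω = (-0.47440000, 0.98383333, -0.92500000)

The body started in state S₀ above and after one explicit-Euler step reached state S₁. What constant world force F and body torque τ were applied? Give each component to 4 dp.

Δω = ω₁−ω₀ = (0.02560000, -0.01616667, -0.02500000)
gyro term ω₀×Iω₀ = (0.0720, 0.0270, -0.0100)
applied torque τ = (0.2000, -0.0700, -0.0600)
Δv = v₁−v₀ = (0.00200000, 0.00650000, 0.00450000)
F = m·Δv/dt = (0.4000, 1.3000, 0.9000)

F = (0.4000, 1.3000, 0.9000)
τ = (0.2000, -0.0700, -0.0600)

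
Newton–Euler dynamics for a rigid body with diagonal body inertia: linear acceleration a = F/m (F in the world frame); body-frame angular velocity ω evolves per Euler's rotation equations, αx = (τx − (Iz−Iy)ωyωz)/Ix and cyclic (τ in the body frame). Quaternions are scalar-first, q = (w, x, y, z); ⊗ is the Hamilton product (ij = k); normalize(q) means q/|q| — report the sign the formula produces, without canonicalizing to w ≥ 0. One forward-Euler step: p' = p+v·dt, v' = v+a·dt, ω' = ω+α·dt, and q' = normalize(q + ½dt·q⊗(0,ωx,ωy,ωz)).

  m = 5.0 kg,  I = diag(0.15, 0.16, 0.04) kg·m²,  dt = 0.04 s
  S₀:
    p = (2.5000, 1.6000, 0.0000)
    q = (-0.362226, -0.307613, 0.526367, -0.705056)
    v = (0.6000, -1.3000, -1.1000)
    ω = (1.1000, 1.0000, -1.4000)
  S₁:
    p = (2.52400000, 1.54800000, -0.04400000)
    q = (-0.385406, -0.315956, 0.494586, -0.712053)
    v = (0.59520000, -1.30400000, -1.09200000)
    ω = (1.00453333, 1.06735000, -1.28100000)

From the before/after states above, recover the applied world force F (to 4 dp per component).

v₁ − v₀ = (-0.00480000, -0.00400000, 0.00800000)
m·(v₁−v₀)/dt = (-0.6000, -0.5000, 1.0000)

F = (-0.6000, -0.5000, 1.0000)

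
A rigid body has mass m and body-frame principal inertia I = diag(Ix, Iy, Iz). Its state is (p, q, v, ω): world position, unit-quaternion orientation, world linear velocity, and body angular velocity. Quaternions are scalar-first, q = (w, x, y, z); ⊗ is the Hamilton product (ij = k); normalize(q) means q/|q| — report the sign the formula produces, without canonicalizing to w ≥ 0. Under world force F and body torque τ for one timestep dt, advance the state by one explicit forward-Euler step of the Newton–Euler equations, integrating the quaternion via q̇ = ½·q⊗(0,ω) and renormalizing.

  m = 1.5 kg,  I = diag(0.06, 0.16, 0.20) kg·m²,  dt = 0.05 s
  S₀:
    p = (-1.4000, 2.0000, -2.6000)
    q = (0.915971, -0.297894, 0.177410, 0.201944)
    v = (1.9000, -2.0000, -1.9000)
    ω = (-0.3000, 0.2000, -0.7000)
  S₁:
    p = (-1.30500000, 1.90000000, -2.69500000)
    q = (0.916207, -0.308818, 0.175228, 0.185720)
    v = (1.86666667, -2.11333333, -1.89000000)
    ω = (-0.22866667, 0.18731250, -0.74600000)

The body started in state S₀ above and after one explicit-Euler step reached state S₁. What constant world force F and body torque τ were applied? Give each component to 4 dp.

v₁ − v₀ = (-0.03333333, -0.11333333, 0.01000000)
m·(v₁−v₀)/dt = (-1.0000, -3.4000, 0.3000)
Δω = ω₁−ω₀ = (0.07133333, -0.01268750, -0.04600000)
precession coupling = (-0.0056, -0.0294, -0.0060)
τ = I·(Δω/dt) + ω₀×(Iω₀) = (0.0800, -0.0700, -0.1900)

F = (-1.0000, -3.4000, 0.3000)
τ = (0.0800, -0.0700, -0.1900)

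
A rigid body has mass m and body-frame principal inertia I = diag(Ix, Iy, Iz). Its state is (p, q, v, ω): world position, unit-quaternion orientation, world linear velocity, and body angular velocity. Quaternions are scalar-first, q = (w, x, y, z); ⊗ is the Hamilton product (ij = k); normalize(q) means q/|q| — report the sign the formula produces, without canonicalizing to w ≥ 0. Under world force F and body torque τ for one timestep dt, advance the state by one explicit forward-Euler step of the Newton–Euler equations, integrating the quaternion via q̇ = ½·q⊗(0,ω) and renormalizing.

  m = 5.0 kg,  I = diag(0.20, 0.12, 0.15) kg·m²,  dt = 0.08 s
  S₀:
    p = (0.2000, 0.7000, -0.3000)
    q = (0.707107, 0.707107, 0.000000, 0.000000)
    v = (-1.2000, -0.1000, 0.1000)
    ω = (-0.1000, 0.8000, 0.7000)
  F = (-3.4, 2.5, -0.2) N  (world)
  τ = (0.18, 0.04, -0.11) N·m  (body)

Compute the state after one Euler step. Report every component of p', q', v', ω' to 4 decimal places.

p' = (0.1040, 0.6920, -0.2920)
q' = (0.7093, 0.7036, 0.0028, 0.0424)
v' = (-1.2544, -0.0600, 0.0968)
ω' = (-0.0347, 0.8290, 0.6379)

ω×(Iω) gyroscopic = (0.0168, -0.0035, 0.0064)
α = I⁻¹(τ − ω×Iω) = (0.8160, 0.3625, -0.7760)
ω' = ω + α·dt = (-0.0347, 0.8290, 0.6379)
q⊗(0,ω) = (0.0707107, -0.0707107, 0.0707107, 1.0606605)
updated quaternion q' = (0.7093, 0.7036, 0.0028, 0.0424)
a = F/m = (-0.6800, 0.5000, -0.0400)
p' = p + v·dt = (0.1040, 0.6920, -0.2920)
v' = v + a·dt = (-1.2544, -0.0600, 0.0968)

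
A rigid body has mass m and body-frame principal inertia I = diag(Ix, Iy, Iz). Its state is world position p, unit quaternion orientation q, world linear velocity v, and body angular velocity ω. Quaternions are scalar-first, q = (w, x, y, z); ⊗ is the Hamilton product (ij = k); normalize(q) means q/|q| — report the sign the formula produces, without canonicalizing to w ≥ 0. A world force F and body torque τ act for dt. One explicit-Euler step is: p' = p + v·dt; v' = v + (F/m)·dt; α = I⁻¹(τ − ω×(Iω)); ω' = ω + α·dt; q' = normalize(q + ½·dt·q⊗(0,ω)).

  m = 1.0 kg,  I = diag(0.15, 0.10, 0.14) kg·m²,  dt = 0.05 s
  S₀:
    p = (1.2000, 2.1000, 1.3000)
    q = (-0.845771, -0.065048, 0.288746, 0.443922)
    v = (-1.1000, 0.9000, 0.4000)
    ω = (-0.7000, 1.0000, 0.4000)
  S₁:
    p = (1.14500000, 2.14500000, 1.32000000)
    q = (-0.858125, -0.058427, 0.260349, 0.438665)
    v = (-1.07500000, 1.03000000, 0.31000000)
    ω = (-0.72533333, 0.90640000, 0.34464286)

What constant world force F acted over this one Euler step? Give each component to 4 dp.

Δv = v₁−v₀ = (0.02500000, 0.13000000, -0.09000000)
applied force F = (0.5000, 2.6000, -1.8000)

F = (0.5000, 2.6000, -1.8000)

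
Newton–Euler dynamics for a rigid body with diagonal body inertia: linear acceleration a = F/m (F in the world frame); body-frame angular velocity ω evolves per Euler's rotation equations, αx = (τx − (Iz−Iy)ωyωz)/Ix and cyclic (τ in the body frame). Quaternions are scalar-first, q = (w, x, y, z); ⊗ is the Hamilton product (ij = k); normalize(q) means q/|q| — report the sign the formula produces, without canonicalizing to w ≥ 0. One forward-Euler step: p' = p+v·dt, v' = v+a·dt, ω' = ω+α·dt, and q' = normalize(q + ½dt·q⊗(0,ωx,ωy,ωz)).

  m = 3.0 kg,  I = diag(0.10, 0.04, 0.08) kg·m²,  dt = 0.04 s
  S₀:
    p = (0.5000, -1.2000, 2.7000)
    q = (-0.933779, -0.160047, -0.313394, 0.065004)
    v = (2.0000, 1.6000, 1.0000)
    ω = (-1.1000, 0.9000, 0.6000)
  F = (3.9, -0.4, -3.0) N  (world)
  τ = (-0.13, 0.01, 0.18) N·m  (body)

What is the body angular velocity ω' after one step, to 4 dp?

ω' = (-1.1606, 0.9232, 0.6603)

ω×(Iω) gyroscopic = (0.0216, -0.0132, 0.0594)
α = I⁻¹(τ − ω×Iω) = (-1.5160, 0.5800, 1.5075)
ω' = ω + α·dt = (-1.1606, 0.9232, 0.6603)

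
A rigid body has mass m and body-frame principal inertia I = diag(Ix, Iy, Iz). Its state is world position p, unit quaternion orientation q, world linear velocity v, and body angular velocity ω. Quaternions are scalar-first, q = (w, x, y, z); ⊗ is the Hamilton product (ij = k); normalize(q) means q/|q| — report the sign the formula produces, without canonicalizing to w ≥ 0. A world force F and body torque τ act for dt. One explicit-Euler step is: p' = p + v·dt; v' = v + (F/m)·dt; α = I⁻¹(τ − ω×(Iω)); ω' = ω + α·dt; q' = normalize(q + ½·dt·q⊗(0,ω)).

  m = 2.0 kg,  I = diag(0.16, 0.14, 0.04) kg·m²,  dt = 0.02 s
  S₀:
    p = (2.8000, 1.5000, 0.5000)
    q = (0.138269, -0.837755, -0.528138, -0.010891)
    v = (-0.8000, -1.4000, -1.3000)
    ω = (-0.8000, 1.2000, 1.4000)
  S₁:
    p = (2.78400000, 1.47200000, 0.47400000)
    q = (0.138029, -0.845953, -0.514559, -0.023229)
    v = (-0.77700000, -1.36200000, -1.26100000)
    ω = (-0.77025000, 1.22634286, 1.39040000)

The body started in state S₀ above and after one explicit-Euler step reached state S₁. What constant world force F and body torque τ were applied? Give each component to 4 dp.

v₁ − v₀ = (0.02300000, 0.03800000, 0.03900000)
applied force F = (2.3000, 3.8000, 3.9000)
ω₁ − ω₀ = (0.02975000, 0.02634286, -0.00960000)
applied torque τ = (0.0700, 0.0500, 0.0000)

F = (2.3000, 3.8000, 3.9000)
τ = (0.0700, 0.0500, 0.0000)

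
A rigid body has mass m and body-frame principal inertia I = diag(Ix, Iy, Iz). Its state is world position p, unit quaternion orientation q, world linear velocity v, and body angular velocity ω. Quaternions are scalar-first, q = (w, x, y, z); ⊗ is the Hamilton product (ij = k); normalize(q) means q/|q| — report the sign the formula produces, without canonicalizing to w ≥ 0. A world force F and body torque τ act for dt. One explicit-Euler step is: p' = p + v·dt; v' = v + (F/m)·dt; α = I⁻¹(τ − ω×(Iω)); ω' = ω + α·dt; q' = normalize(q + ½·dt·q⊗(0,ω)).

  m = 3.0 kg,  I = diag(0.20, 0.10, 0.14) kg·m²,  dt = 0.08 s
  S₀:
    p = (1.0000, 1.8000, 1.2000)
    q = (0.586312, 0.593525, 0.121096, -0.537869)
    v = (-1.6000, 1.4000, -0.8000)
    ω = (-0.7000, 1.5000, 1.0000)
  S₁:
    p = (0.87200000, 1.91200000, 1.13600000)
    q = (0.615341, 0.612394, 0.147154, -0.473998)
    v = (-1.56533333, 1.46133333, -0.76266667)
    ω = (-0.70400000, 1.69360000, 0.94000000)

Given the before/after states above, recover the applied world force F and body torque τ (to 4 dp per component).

F = (1.3000, 2.3000, 1.4000)
τ = (0.0500, 0.2000, 0.0000)

velocity change Δv = (0.03466667, 0.06133333, 0.03733333)
F = m·Δv/dt = (1.3000, 2.3000, 1.4000)
ω₁ − ω₀ = (-0.00400000, 0.19360000, -0.06000000)
gyro term ω₀×Iω₀ = (0.0600, -0.0420, 0.1050)
τ = I·(Δω/dt) + ω₀×(Iω₀) = (0.0500, 0.2000, 0.0000)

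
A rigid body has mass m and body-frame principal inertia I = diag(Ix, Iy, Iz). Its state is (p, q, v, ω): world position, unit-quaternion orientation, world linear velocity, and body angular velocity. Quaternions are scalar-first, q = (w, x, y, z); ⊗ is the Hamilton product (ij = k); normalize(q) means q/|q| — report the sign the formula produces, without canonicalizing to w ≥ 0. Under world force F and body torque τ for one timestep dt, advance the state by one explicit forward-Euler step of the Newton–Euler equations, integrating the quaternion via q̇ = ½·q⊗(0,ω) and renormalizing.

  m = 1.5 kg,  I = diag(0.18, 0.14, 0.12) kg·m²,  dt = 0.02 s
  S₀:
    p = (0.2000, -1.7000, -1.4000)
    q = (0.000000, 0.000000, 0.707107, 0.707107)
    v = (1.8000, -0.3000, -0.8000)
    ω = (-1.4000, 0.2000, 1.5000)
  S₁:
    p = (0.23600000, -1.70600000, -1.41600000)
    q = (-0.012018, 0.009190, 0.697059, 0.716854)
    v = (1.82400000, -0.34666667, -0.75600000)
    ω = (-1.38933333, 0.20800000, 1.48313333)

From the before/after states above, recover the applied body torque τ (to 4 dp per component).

ω₁ − ω₀ = (0.01066667, 0.00800000, -0.01686667)
gyro term ω₀×Iω₀ = (-0.0060, -0.1260, 0.0112)
τ = I·(Δω/dt) + ω₀×(Iω₀) = (0.0900, -0.0700, -0.0900)

τ = (0.0900, -0.0700, -0.0900)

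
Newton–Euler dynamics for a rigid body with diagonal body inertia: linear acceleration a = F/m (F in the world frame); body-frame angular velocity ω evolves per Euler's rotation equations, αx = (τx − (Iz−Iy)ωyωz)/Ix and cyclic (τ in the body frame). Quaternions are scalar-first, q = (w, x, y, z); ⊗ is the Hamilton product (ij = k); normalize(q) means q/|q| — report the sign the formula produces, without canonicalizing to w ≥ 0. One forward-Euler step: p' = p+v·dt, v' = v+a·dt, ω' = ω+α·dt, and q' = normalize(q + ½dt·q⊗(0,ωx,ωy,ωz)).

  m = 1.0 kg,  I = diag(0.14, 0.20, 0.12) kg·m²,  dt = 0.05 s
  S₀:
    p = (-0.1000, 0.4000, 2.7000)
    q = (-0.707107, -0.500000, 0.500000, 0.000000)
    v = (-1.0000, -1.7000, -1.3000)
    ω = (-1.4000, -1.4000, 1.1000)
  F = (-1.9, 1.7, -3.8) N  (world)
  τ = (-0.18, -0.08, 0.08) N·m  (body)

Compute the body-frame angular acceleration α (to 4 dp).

α = (-2.1657, -0.2460, -0.3133)

gyro term ω×Iω = (0.1232, -0.0308, 0.1176)
angular accel α = (-2.1657, -0.2460, -0.3133)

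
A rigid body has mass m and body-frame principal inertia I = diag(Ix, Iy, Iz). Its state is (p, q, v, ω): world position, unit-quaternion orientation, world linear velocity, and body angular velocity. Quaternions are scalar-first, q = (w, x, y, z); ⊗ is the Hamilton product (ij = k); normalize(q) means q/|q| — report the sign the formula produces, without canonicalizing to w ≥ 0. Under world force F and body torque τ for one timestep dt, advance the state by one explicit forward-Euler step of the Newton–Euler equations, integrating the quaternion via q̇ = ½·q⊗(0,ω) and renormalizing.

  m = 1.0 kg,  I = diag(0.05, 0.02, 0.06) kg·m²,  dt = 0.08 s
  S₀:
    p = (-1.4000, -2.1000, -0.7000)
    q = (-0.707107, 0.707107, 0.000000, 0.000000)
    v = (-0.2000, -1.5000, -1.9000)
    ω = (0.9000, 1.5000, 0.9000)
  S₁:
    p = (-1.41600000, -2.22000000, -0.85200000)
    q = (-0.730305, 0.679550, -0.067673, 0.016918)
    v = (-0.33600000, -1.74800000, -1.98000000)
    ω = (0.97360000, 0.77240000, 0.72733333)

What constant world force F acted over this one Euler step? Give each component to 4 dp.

F = (-1.7000, -3.1000, -1.0000)

velocity change Δv = (-0.13600000, -0.24800000, -0.08000000)
F = m·Δv/dt = (-1.7000, -3.1000, -1.0000)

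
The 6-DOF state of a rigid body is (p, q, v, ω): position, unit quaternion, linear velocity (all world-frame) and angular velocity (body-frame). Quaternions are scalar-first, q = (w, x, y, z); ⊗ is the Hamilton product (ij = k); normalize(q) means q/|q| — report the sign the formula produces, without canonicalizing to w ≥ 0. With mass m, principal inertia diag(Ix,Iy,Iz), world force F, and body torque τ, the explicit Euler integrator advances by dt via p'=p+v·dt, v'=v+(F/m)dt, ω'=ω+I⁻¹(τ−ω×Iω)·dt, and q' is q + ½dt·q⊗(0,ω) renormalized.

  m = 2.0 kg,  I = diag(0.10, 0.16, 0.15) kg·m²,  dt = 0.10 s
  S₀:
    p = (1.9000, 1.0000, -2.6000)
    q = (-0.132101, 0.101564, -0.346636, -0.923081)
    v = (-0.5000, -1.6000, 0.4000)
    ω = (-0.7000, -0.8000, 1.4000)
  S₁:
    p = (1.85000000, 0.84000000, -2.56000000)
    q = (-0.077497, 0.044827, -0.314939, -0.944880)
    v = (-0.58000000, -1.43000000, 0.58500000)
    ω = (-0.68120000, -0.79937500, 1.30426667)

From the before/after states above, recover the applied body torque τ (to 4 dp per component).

τ = (0.0300, 0.0500, -0.1100)

Δω = ω₁−ω₀ = (0.01880000, 0.00062500, -0.09573333)
applied torque τ = (0.0300, 0.0500, -0.1100)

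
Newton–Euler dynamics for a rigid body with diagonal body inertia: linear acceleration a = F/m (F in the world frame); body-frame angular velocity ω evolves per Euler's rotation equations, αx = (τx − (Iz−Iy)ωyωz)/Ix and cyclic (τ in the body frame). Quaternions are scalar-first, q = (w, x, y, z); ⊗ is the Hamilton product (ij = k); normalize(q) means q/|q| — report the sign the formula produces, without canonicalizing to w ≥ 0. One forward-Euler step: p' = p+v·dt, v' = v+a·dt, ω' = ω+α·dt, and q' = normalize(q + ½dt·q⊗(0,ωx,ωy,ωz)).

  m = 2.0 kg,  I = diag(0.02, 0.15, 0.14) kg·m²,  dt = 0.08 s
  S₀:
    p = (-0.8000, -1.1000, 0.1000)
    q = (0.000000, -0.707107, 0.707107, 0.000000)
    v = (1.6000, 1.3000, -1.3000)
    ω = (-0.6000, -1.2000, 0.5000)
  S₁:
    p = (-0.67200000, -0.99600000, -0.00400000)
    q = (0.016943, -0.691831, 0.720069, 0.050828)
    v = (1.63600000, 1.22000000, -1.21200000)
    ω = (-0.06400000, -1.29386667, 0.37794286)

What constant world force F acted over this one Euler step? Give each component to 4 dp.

Δv = v₁−v₀ = (0.03600000, -0.08000000, 0.08800000)
applied force F = (0.9000, -2.0000, 2.2000)

F = (0.9000, -2.0000, 2.2000)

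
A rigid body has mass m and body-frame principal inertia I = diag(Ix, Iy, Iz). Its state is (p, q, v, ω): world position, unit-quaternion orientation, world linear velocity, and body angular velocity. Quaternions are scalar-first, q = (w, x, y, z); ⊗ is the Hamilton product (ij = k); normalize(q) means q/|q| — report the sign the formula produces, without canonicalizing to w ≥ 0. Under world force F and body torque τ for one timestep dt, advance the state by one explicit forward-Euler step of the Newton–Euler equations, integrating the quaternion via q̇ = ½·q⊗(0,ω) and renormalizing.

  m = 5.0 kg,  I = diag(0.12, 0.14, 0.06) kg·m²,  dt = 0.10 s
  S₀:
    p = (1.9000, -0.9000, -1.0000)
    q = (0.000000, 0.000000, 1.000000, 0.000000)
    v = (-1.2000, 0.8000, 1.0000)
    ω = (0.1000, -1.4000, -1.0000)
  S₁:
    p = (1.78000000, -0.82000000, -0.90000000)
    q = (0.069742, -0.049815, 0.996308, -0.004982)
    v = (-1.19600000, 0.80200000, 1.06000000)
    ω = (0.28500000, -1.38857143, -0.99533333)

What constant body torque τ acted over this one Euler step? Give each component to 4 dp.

τ = (0.1100, 0.0100, 0.0000)

ω₁ − ω₀ = (0.18500000, 0.01142857, 0.00466667)
applied torque τ = (0.1100, 0.0100, 0.0000)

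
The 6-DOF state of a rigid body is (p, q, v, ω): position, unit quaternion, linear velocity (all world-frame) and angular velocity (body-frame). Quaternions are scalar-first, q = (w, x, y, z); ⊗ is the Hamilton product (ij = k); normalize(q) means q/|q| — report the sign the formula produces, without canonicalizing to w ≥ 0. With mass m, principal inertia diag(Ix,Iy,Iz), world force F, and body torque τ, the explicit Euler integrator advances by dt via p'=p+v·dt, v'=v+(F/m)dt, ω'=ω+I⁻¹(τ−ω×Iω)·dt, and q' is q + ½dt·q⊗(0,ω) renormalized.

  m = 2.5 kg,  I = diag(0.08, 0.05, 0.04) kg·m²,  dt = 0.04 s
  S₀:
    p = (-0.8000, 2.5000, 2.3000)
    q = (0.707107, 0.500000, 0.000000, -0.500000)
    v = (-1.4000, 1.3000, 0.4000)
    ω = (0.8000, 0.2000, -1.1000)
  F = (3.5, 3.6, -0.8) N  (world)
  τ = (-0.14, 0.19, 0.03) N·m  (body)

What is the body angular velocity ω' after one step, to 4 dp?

precession coupling ω×(Iω) = (0.0022, -0.0352, -0.0048)
(τ − ω×Iω)/I = (-1.7775, 4.5040, 0.8700)
new body rate ω' = (0.7289, 0.3802, -1.0652)

ω' = (0.7289, 0.3802, -1.0652)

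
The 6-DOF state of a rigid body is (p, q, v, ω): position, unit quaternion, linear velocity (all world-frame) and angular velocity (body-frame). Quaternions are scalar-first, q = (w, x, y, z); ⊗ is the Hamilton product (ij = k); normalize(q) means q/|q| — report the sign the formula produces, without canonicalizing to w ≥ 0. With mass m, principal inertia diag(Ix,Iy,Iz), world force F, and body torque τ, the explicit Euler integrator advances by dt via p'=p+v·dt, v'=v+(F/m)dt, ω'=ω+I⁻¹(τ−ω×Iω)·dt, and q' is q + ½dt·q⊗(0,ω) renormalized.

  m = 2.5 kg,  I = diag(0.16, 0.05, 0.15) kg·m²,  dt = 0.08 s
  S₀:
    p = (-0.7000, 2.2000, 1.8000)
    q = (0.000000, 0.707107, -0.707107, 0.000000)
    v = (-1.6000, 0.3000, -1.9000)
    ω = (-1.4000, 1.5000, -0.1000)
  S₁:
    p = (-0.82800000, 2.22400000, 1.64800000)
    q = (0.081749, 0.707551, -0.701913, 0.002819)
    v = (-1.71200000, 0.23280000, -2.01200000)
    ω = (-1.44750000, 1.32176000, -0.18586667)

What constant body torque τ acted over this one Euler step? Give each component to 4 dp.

rate change Δω = (-0.04750000, -0.17824000, -0.08586667)
precession coupling = (-0.0150, 0.0014, 0.2310)
applied torque τ = (-0.1100, -0.1100, 0.0700)

τ = (-0.1100, -0.1100, 0.0700)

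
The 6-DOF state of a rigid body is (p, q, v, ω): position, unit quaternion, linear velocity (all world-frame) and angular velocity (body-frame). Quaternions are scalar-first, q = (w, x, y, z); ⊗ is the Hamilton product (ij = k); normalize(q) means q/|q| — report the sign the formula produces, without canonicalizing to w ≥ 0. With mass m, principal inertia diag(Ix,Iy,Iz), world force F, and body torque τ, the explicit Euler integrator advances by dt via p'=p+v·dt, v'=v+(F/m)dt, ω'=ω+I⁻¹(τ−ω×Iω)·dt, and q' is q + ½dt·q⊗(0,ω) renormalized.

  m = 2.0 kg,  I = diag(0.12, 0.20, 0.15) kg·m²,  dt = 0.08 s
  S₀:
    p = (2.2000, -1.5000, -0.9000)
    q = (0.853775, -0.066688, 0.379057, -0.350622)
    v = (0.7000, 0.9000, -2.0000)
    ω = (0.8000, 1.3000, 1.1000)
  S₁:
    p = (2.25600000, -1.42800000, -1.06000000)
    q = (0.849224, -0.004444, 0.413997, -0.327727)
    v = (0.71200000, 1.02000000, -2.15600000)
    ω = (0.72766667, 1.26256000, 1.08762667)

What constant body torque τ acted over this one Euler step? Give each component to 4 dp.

rate change Δω = (-0.07233333, -0.03744000, -0.01237333)
gyro term ω₀×Iω₀ = (-0.0715, -0.0264, 0.0832)
applied torque τ = (-0.1800, -0.1200, 0.0600)

τ = (-0.1800, -0.1200, 0.0600)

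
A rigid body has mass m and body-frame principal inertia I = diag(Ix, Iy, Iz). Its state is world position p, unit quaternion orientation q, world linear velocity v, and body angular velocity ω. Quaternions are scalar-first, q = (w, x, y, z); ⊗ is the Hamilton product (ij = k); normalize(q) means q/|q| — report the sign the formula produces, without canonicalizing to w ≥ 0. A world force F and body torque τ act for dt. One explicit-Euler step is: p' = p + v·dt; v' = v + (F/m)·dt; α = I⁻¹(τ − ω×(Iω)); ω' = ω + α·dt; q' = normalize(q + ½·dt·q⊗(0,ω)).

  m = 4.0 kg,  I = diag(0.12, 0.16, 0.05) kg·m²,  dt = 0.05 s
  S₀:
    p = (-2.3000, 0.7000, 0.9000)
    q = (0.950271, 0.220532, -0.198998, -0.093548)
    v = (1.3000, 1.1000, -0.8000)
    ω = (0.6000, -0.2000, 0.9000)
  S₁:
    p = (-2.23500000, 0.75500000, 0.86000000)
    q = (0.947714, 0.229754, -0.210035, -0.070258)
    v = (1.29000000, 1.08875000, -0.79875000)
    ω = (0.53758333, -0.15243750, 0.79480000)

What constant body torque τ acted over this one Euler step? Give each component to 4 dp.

Δω = ω₁−ω₀ = (-0.06241667, 0.04756250, -0.10520000)
τ = I·(Δω/dt) + ω₀×(Iω₀) = (-0.1300, 0.1900, -0.1100)

τ = (-0.1300, 0.1900, -0.1100)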